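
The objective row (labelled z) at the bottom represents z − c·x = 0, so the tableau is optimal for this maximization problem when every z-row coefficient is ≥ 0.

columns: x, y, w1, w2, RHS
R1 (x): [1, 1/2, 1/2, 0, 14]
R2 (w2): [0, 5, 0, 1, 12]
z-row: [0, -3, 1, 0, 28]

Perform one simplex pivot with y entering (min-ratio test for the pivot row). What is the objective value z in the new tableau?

176/5

Ratio test on column y — row 1: 14/(1/2) = 28; row 2: 12/5 = 12/5. Minimum is 12/5 at row 2 (w2 leaves); pivot element 5.
Pivot on row 2; the z-row RHS becomes 28 − (-3)·(12/5) = 176/5.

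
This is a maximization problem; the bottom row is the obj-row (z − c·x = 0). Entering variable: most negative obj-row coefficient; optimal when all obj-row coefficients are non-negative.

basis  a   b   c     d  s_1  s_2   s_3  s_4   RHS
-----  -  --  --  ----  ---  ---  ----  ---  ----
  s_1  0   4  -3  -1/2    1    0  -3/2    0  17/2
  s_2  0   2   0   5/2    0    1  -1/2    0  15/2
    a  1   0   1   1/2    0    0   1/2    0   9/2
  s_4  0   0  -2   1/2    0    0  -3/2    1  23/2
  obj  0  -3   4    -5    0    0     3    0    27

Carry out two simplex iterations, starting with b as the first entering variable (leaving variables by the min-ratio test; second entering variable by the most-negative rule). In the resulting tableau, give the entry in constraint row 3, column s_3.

Ratio test on column b — row 1: (17/2)/4 = 17/8; row 2: (15/2)/2 = 15/4; row 3: entry 0 ≤ 0; row 4: entry 0 ≤ 0. Minimum is 17/8 at row 1 (s_1 leaves); pivot element 4.
Divide row 1 by 4; eliminate column b from the other rows.
Second iteration: most negative obj-row entry is -43/8 in column d, so d enters.
Ratio test on column d — row 1: entry -1/8 ≤ 0; row 2: (13/4)/(11/4) = 13/11; row 3: (9/2)/(1/2) = 9; row 4: (23/2)/(1/2) = 23. Minimum is 13/11 at row 2 (s_2 leaves); pivot element 11/4.
Divide row 2 by 11/4; eliminate column d from the other rows.
After both pivots, the entry at constraint row 3, column s_3 is 5/11.

5/11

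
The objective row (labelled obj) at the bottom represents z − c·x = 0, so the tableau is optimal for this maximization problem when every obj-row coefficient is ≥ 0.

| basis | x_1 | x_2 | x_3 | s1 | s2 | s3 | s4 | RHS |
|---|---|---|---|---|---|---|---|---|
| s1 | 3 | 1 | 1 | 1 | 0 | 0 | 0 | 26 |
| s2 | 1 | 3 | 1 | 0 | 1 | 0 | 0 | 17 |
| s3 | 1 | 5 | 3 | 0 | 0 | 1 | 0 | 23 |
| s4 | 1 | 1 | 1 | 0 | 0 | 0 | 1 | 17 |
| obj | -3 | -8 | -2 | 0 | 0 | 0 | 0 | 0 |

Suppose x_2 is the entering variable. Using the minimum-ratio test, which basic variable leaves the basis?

Column x_2 entries and ratios — s1: 26/1 = 26; s2: 17/3 = 17/3; s3: 23/5 = 23/5; s4: 17/1 = 17.
Smallest ratio is 23/5 in the row of s3, so s3 leaves.

s3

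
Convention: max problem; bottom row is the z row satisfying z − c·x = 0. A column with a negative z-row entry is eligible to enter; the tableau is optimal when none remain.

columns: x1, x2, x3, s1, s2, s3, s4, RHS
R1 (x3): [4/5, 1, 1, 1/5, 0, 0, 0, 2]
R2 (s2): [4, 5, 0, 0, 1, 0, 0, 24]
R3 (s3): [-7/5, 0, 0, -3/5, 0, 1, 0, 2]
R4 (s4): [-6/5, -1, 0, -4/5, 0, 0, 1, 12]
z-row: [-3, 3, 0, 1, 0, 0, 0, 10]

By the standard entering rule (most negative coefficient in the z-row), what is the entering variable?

x1

Negative z-row entries: x1: -3.
The most negative is -3 in column x1, so x1 enters.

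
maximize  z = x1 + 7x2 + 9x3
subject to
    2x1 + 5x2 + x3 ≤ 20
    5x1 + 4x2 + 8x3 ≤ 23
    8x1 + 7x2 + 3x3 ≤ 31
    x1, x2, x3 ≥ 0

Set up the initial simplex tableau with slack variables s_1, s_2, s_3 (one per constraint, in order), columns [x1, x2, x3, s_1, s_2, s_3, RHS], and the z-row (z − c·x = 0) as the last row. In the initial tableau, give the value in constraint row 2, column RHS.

The RHS of constraint 2 is b_2 = 23.

23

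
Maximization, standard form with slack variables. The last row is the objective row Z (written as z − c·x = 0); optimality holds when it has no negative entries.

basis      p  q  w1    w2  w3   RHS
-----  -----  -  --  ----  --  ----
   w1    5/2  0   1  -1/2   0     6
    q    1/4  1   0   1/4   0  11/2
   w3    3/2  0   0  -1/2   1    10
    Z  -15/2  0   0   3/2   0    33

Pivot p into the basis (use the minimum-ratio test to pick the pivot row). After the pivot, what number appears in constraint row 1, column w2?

Ratio test on column p — row 1: 6/(5/2) = 12/5; row 2: (11/2)/(1/4) = 22; row 3: 10/(3/2) = 20/3. Minimum is 12/5 at row 1 (w1 leaves); pivot element 5/2.
Divide row 1 by 5/2; eliminate column p from the other rows.
In the new row 1, the w2 entry is the old entry divided by the pivot: (-1/2)/(5/2) = -1/5.

-1/5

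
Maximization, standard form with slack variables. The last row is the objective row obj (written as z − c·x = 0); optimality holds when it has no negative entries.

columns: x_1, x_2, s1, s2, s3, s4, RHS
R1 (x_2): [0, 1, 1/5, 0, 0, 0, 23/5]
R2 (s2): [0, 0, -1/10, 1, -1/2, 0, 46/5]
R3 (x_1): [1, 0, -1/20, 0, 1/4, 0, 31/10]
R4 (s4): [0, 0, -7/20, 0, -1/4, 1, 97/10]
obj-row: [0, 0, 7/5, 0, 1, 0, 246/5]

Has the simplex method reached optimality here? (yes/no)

Every obj-row coefficient is ≥ 0, so the tableau is optimal.

yes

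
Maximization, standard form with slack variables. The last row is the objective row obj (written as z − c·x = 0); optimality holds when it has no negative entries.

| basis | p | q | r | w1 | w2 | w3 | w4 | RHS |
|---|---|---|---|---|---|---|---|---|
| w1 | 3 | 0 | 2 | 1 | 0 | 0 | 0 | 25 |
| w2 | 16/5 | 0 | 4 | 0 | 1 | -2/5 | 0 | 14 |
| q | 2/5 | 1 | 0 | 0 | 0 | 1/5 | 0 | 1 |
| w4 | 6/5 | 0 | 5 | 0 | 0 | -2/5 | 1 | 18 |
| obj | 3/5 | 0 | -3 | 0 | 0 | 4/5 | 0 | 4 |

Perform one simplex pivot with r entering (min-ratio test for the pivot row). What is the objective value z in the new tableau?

Ratio test on column r — row 1: 25/2 = 25/2; row 2: 14/4 = 7/2; row 3: entry 0 ≤ 0; row 4: 18/5 = 18/5. Minimum is 7/2 at row 2 (w2 leaves); pivot element 4.
Pivot on row 2; the obj-row RHS becomes 4 − (-3)·(7/2) = 29/2.

29/2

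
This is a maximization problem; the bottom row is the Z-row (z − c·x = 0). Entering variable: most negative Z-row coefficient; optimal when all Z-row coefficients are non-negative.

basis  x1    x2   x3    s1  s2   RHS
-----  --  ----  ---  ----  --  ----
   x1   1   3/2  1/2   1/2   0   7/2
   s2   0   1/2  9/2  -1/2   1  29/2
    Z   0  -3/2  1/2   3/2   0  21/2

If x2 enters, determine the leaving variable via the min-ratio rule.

x1

Column x2 entries and ratios — x1: (7/2)/(3/2) = 7/3; s2: (29/2)/(1/2) = 29.
Smallest ratio is 7/3 in the row of x1, so x1 leaves.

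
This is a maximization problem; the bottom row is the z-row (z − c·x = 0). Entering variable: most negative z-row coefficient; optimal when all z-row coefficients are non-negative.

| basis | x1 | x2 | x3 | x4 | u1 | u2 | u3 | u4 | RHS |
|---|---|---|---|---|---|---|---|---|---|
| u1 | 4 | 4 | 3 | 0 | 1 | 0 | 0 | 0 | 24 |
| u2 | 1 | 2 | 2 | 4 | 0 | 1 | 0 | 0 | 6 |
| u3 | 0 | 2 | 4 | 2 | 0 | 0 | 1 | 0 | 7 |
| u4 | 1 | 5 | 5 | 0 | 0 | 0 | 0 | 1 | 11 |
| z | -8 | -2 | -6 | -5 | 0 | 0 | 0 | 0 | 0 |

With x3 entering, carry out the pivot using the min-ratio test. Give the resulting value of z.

Ratio test on column x3 — row 1: 24/3 = 8; row 2: 6/2 = 3; row 3: 7/4 = 7/4; row 4: 11/5 = 11/5. Minimum is 7/4 at row 3 (u3 leaves); pivot element 4.
Pivot on row 3; the z-row RHS becomes 0 − (-6)·(7/4) = 21/2.

21/2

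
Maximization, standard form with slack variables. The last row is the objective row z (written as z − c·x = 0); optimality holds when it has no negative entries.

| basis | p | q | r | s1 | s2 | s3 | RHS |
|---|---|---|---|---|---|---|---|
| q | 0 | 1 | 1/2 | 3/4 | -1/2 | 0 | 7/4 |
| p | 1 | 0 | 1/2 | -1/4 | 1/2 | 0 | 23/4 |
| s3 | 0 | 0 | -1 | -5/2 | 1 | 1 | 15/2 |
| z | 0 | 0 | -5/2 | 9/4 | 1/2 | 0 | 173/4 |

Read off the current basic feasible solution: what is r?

r is not in the basis, so in the current basic feasible solution r = 0.

0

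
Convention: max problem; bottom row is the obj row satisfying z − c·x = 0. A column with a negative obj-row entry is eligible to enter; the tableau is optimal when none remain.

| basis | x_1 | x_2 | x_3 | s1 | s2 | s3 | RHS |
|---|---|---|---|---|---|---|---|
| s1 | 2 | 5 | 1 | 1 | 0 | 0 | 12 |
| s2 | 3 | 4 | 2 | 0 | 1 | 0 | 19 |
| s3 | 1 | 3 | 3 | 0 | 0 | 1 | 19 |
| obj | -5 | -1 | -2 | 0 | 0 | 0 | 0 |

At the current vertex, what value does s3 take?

19

s3 is basic (row 3); its value is the RHS of that row, 19.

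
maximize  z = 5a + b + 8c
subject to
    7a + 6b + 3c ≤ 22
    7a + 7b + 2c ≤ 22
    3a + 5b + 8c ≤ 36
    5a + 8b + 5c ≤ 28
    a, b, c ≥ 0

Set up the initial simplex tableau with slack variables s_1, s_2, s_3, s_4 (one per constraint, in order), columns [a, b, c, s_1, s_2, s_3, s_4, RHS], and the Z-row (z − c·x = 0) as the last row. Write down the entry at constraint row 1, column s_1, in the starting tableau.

1

Slack s_1 belongs to constraint 1; its column is the unit vector e_1, so the entry in row 1 is 1.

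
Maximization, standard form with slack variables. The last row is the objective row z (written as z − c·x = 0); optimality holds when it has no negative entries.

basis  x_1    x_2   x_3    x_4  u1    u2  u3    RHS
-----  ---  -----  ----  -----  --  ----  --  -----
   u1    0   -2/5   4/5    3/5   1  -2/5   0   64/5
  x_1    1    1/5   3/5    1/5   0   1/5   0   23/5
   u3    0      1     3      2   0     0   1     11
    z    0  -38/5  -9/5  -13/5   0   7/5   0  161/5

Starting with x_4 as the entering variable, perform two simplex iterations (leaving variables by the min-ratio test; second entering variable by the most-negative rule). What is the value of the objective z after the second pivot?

579/5

Ratio test on column x_4 — row 1: (64/5)/(3/5) = 64/3; row 2: (23/5)/(1/5) = 23; row 3: 11/2 = 11/2. Minimum is 11/2 at row 3 (u3 leaves); pivot element 2.
Pivot on row 3; the z-row RHS becomes 161/5 − (-13/5)·(11/2) = 93/2.
Next entering variable (most negative z-row entry -63/10): x_2.
Ratio test on column x_2 — row 1: entry -7/10 ≤ 0; row 2: (7/2)/(1/10) = 35; row 3: (11/2)/(1/2) = 11. Minimum is 11 at row 3 (x_4 leaves); pivot element 1/2.
After the second pivot the z-row RHS is 93/2 − (-63/10)·11 = 579/5.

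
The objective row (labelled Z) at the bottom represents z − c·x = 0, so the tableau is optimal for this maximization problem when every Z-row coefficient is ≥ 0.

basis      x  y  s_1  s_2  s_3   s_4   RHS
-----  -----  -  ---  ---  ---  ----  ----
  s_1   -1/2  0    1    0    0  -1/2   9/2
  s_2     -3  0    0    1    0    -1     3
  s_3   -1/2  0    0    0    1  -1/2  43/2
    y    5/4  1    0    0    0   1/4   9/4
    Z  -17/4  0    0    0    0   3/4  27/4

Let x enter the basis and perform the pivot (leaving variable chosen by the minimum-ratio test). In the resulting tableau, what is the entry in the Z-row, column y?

Ratio test on column x — row 1: entry -1/2 ≤ 0; row 2: entry -3 ≤ 0; row 3: entry -1/2 ≤ 0; row 4: (9/4)/(5/4) = 9/5. Minimum is 9/5 at row 4 (y leaves); pivot element 5/4.
Divide row 4 by 5/4; eliminate column x from the other rows.
Z-row update in column y: 0 − (-17/4)·(4/5) = 17/5.

17/5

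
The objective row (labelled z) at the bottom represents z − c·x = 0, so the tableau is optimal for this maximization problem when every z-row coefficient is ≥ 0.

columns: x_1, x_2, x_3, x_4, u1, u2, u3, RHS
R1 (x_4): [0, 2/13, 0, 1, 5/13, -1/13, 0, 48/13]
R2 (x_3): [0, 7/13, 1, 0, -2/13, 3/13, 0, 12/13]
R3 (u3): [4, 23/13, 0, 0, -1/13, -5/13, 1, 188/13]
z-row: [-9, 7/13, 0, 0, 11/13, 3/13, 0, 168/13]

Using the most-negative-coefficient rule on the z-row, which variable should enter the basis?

x_1

Negative z-row entries: x_1: -9.
The most negative is -9 in column x_1, so x_1 enters.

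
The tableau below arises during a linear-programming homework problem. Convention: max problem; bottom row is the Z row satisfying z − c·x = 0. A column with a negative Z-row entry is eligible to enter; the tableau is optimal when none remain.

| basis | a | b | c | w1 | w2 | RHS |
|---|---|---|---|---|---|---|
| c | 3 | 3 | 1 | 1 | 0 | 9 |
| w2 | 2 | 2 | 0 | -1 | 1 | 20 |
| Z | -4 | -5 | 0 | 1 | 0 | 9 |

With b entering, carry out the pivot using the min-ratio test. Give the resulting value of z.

24

Ratio test on column b — row 1: 9/3 = 3; row 2: 20/2 = 10. Minimum is 3 at row 1 (c leaves); pivot element 3.
Pivot on row 1; the Z-row RHS becomes 9 − (-5)·3 = 24.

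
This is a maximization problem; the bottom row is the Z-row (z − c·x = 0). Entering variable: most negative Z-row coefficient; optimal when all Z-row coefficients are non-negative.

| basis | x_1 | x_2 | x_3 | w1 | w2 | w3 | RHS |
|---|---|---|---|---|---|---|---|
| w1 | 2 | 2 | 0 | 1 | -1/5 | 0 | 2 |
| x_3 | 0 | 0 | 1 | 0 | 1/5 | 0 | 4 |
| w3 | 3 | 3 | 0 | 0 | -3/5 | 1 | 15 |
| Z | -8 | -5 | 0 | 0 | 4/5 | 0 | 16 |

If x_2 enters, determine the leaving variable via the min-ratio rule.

Column x_2 entries and ratios — w1: 2/2 = 1; x_3: 0 ≤ 0, skip; w3: 15/3 = 5.
Smallest ratio is 1 in the row of w1, so w1 leaves.

w1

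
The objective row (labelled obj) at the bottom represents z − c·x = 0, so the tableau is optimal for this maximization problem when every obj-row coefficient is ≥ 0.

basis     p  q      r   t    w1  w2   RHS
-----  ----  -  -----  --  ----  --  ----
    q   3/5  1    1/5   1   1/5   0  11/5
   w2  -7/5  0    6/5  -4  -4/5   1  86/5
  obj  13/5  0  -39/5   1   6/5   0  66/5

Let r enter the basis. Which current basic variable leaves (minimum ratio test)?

Column r entries and ratios — q: (11/5)/(1/5) = 11; w2: (86/5)/(6/5) = 43/3.
Smallest ratio is 11 in the row of q, so q leaves.

q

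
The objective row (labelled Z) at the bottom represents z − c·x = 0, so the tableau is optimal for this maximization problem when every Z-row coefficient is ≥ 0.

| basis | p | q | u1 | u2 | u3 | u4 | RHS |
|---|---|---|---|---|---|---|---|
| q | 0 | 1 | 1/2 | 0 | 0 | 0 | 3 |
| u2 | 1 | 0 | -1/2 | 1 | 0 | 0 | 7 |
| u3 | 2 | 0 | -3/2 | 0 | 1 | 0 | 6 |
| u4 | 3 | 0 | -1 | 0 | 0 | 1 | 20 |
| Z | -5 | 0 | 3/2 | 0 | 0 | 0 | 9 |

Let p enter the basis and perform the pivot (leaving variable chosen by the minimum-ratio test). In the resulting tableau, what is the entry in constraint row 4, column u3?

-3/2

Ratio test on column p — row 1: entry 0 ≤ 0; row 2: 7/1 = 7; row 3: 6/2 = 3; row 4: 20/3 = 20/3. Minimum is 3 at row 3 (u3 leaves); pivot element 2.
Divide row 3 by 2; eliminate column p from the other rows.
Row 4 update in column u3: 0 − 3·(1/2) = -3/2.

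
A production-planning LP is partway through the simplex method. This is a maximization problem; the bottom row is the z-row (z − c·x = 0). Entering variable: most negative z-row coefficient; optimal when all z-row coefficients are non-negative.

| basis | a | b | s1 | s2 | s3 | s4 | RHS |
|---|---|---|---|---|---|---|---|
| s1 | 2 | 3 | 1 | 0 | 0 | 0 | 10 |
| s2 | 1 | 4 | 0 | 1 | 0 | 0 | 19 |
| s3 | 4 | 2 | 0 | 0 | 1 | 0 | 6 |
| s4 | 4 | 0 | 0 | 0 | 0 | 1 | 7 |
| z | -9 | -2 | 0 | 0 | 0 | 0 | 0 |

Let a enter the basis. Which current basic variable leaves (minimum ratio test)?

Column a entries and ratios — s1: 10/2 = 5; s2: 19/1 = 19; s3: 6/4 = 3/2; s4: 7/4 = 7/4.
Smallest ratio is 3/2 in the row of s3, so s3 leaves.

s3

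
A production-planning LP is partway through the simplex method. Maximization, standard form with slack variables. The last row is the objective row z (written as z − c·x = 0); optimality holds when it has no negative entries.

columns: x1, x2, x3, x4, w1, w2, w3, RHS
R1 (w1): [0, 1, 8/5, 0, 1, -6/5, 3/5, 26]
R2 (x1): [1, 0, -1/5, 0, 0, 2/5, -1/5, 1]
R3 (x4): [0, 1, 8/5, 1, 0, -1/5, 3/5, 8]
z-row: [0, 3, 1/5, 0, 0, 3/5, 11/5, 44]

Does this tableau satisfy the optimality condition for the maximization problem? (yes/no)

yes

Every z-row coefficient is ≥ 0, so the tableau is optimal.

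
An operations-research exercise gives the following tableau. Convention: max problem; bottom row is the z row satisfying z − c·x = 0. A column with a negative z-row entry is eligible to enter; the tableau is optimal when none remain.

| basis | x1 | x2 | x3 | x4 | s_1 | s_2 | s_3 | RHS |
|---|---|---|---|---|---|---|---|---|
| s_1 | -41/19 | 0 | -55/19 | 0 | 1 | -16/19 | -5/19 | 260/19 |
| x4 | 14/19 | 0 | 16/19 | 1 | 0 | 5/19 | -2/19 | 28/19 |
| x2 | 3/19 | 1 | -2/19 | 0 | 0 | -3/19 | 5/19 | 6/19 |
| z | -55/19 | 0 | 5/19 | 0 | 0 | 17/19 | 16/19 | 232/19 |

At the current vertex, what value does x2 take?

6/19

x2 is basic (row 3); its value is the RHS of that row, 6/19.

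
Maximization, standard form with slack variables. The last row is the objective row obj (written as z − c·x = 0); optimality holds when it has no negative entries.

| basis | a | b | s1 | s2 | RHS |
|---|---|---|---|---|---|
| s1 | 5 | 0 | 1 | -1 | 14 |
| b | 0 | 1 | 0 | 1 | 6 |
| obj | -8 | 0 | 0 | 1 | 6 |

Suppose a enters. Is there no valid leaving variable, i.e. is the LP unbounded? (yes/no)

no

Column a has positive entries in row(s) 1, so the ratio test bounds it — not unbounded.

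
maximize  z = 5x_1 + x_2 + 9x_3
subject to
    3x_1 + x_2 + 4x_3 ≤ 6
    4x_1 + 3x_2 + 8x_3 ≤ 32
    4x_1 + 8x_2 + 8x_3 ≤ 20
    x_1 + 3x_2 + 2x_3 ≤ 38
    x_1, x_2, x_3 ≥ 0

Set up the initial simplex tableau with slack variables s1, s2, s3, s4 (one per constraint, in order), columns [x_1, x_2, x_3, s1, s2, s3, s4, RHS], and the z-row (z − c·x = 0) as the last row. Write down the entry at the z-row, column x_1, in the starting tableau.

-5

The z-row carries the negated objective coefficients: the x_1 entry is -5.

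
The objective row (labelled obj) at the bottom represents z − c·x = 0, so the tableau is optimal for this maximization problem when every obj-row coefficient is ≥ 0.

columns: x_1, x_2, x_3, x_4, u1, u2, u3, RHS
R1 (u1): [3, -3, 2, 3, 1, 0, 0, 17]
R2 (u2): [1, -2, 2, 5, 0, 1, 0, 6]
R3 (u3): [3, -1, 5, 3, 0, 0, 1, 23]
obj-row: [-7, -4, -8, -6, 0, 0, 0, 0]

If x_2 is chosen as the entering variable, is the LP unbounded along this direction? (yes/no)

yes

Every constraint-row entry in column x_2 is ≤ 0, so increasing x_2 is unbounded.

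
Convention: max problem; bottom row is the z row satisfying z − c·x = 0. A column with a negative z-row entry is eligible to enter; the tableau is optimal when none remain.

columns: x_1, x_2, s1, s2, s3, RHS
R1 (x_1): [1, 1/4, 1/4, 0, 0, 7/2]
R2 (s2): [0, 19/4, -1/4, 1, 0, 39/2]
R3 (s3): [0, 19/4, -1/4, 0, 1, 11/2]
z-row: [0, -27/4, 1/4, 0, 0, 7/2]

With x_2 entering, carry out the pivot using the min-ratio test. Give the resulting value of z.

Ratio test on column x_2 — row 1: (7/2)/(1/4) = 14; row 2: (39/2)/(19/4) = 78/19; row 3: (11/2)/(19/4) = 22/19. Minimum is 22/19 at row 3 (s3 leaves); pivot element 19/4.
Pivot on row 3; the z-row RHS becomes 7/2 − (-27/4)·(22/19) = 215/19.

215/19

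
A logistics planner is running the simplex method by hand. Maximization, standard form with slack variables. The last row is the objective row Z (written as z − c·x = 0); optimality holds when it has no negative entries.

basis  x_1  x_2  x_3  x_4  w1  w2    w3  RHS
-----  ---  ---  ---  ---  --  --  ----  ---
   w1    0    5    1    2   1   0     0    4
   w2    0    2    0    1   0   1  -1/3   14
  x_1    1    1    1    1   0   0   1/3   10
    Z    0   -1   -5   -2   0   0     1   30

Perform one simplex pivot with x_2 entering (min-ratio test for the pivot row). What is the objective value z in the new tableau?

154/5

Ratio test on column x_2 — row 1: 4/5 = 4/5; row 2: 14/2 = 7; row 3: 10/1 = 10. Minimum is 4/5 at row 1 (w1 leaves); pivot element 5.
Pivot on row 1; the Z-row RHS becomes 30 − (-1)·(4/5) = 154/5.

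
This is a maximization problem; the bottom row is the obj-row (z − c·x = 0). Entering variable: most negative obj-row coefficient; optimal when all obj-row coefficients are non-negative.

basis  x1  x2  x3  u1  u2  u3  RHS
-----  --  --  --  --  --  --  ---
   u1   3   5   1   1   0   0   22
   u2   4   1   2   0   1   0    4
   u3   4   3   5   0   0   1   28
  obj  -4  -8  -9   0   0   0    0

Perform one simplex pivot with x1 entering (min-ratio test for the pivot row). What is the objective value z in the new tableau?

4

Ratio test on column x1 — row 1: 22/3 = 22/3; row 2: 4/4 = 1; row 3: 28/4 = 7. Minimum is 1 at row 2 (u2 leaves); pivot element 4.
Pivot on row 2; the obj-row RHS becomes 0 − (-4)·1 = 4.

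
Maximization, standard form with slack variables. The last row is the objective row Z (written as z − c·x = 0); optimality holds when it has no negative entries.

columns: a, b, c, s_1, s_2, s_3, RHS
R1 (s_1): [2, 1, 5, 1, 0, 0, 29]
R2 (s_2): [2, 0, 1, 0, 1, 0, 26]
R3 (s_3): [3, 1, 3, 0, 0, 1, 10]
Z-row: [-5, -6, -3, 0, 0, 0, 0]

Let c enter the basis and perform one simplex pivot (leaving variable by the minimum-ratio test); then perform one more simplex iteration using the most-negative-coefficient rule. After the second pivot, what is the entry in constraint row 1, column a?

Ratio test on column c — row 1: 29/5 = 29/5; row 2: 26/1 = 26; row 3: 10/3 = 10/3. Minimum is 10/3 at row 3 (s_3 leaves); pivot element 3.
Divide row 3 by 3; eliminate column c from the other rows.
Second iteration: most negative Z-row entry is -5 in column b, so b enters.
Ratio test on column b — row 1: entry -2/3 ≤ 0; row 2: entry -1/3 ≤ 0; row 3: (10/3)/(1/3) = 10. Minimum is 10 at row 3 (c leaves); pivot element 1/3.
Divide row 3 by 1/3; eliminate column b from the other rows.
After both pivots, the entry at constraint row 1, column a is -1.

-1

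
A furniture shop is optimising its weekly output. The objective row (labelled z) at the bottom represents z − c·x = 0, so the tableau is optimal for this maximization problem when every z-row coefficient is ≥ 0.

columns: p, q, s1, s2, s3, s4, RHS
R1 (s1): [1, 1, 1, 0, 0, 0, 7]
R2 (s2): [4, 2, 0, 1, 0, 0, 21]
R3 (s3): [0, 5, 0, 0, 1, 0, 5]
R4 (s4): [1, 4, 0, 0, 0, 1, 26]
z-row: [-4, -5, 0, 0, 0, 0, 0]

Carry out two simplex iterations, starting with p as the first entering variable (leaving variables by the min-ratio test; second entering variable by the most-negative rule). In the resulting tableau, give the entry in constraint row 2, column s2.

1/4

Ratio test on column p — row 1: 7/1 = 7; row 2: 21/4 = 21/4; row 3: entry 0 ≤ 0; row 4: 26/1 = 26. Minimum is 21/4 at row 2 (s2 leaves); pivot element 4.
Divide row 2 by 4; eliminate column p from the other rows.
Second iteration: most negative z-row entry is -3 in column q, so q enters.
Ratio test on column q — row 1: (7/4)/(1/2) = 7/2; row 2: (21/4)/(1/2) = 21/2; row 3: 5/5 = 1; row 4: (83/4)/(7/2) = 83/14. Minimum is 1 at row 3 (s3 leaves); pivot element 5.
Divide row 3 by 5; eliminate column q from the other rows.
After both pivots, the entry at constraint row 2, column s2 is 1/4.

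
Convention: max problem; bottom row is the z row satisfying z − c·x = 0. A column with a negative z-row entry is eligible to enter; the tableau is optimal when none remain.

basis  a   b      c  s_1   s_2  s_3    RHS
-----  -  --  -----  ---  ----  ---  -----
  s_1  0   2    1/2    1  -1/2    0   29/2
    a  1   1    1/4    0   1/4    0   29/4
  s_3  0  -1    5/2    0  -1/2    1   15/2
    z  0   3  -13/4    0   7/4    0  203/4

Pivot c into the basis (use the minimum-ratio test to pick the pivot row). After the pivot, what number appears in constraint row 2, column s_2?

Ratio test on column c — row 1: (29/2)/(1/2) = 29; row 2: (29/4)/(1/4) = 29; row 3: (15/2)/(5/2) = 3. Minimum is 3 at row 3 (s_3 leaves); pivot element 5/2.
Divide row 3 by 5/2; eliminate column c from the other rows.
Row 2 update in column s_2: 1/4 − (1/4)·(-1/5) = 3/10.

3/10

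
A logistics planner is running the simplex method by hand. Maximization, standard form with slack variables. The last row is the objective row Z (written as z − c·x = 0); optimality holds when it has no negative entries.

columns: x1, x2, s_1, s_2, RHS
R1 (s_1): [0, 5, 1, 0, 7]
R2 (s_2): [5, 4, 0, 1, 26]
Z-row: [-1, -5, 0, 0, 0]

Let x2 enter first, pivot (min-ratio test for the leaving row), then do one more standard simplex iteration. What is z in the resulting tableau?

277/25

Ratio test on column x2 — row 1: 7/5 = 7/5; row 2: 26/4 = 13/2. Minimum is 7/5 at row 1 (s_1 leaves); pivot element 5.
Pivot on row 1; the Z-row RHS becomes 0 − (-5)·(7/5) = 7.
Next entering variable (most negative Z-row entry -1): x1.
Ratio test on column x1 — row 1: entry 0 ≤ 0; row 2: (102/5)/5 = 102/25. Minimum is 102/25 at row 2 (s_2 leaves); pivot element 5.
After the second pivot the Z-row RHS is 7 − (-1)·(102/25) = 277/25.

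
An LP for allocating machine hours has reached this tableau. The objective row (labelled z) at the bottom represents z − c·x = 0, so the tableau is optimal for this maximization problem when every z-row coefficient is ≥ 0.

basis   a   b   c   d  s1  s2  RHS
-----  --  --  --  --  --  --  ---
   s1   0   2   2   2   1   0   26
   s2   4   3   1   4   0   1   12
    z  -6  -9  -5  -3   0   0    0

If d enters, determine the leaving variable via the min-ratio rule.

s2

Column d entries and ratios — s1: 26/2 = 13; s2: 12/4 = 3.
Smallest ratio is 3 in the row of s2, so s2 leaves.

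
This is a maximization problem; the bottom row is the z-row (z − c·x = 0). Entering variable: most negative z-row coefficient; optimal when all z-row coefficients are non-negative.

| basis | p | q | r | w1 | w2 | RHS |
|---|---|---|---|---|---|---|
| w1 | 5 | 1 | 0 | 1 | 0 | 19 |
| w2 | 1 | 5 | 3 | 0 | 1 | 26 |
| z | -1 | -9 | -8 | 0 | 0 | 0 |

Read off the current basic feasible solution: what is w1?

19

w1 is basic (row 1); its value is the RHS of that row, 19.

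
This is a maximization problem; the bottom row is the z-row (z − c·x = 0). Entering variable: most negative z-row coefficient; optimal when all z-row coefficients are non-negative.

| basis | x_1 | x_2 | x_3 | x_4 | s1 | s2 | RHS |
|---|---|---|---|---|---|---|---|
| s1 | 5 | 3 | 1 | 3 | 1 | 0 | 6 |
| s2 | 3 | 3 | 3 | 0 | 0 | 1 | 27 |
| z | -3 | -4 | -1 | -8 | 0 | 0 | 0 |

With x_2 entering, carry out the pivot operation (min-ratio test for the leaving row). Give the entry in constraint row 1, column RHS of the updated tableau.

2

Ratio test on column x_2 — row 1: 6/3 = 2; row 2: 27/3 = 9. Minimum is 2 at row 1 (s1 leaves); pivot element 3.
Divide row 1 by 3; eliminate column x_2 from the other rows.
In the new row 1, the RHS entry is the old entry divided by the pivot: 6/3 = 2.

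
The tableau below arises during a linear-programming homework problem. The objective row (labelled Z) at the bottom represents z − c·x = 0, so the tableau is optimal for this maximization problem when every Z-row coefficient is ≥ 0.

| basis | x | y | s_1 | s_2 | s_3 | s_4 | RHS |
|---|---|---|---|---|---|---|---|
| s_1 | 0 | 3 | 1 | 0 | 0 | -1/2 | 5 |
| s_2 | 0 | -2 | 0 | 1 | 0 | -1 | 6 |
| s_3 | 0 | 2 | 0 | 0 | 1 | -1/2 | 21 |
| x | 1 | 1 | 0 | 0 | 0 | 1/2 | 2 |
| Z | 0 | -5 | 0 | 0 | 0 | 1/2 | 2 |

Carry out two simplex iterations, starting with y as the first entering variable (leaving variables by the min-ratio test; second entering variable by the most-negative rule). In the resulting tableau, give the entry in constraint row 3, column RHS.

71/4

Ratio test on column y — row 1: 5/3 = 5/3; row 2: entry -2 ≤ 0; row 3: 21/2 = 21/2; row 4: 2/1 = 2. Minimum is 5/3 at row 1 (s_1 leaves); pivot element 3.
Divide row 1 by 3; eliminate column y from the other rows.
Second iteration: most negative Z-row entry is -1/3 in column s_4, so s_4 enters.
Ratio test on column s_4 — row 1: entry -1/6 ≤ 0; row 2: entry -4/3 ≤ 0; row 3: entry -1/6 ≤ 0; row 4: (1/3)/(2/3) = 1/2. Minimum is 1/2 at row 4 (x leaves); pivot element 2/3.
Divide row 4 by 2/3; eliminate column s_4 from the other rows.
After both pivots, the entry at constraint row 3, column RHS is 71/4.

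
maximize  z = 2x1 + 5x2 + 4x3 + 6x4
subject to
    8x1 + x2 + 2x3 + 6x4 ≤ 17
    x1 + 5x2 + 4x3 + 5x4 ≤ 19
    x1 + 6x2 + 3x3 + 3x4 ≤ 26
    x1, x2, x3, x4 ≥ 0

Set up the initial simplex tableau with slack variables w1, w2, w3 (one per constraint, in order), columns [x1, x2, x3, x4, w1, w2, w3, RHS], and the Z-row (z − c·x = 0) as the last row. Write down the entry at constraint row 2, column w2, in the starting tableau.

1

Slack w2 belongs to constraint 2; its column is the unit vector e_2, so the entry in row 2 is 1.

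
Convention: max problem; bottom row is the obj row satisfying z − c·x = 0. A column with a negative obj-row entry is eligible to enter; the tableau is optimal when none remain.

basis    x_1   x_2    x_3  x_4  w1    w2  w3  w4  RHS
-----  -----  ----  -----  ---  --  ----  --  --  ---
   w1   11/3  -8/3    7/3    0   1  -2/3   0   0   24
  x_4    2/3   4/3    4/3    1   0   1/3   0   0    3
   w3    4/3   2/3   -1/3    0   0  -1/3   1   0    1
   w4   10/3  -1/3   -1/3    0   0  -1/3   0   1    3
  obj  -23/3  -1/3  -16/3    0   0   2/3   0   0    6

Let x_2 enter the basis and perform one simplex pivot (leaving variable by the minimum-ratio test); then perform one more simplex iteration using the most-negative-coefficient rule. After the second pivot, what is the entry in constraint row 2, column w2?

Ratio test on column x_2 — row 1: entry -8/3 ≤ 0; row 2: 3/(4/3) = 9/4; row 3: 1/(2/3) = 3/2; row 4: entry -1/3 ≤ 0. Minimum is 3/2 at row 3 (w3 leaves); pivot element 2/3.
Divide row 3 by 2/3; eliminate column x_2 from the other rows.
Second iteration: most negative obj-row entry is -7 in column x_1, so x_1 enters.
Ratio test on column x_1 — row 1: 28/9 = 28/9; row 2: entry -2 ≤ 0; row 3: (3/2)/2 = 3/4; row 4: (7/2)/4 = 7/8. Minimum is 3/4 at row 3 (x_2 leaves); pivot element 2.
Divide row 3 by 2; eliminate column x_1 from the other rows.
After both pivots, the entry at constraint row 2, column w2 is 1/2.

1/2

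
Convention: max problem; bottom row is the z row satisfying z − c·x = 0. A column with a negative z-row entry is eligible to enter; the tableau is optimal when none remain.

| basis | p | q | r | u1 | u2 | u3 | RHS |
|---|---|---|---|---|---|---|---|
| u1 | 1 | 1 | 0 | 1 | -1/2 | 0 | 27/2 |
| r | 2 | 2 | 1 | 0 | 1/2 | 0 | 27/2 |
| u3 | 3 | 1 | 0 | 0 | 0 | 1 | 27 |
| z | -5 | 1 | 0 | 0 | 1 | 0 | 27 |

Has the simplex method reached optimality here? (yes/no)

no

The z-row has a negative entry -5 in column p, so it is not optimal.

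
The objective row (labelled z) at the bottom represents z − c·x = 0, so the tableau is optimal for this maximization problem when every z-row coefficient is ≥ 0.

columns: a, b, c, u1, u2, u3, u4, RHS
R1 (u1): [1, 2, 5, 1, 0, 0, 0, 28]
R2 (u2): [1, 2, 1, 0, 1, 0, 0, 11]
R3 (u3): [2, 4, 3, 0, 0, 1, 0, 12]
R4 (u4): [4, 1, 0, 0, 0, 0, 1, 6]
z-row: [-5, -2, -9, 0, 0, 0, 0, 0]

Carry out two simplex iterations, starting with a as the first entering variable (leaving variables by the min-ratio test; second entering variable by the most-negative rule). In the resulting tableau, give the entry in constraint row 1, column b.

-49/12

Ratio test on column a — row 1: 28/1 = 28; row 2: 11/1 = 11; row 3: 12/2 = 6; row 4: 6/4 = 3/2. Minimum is 3/2 at row 4 (u4 leaves); pivot element 4.
Divide row 4 by 4; eliminate column a from the other rows.
Second iteration: most negative z-row entry is -9 in column c, so c enters.
Ratio test on column c — row 1: (53/2)/5 = 53/10; row 2: (19/2)/1 = 19/2; row 3: 9/3 = 3; row 4: entry 0 ≤ 0. Minimum is 3 at row 3 (u3 leaves); pivot element 3.
Divide row 3 by 3; eliminate column c from the other rows.
After both pivots, the entry at constraint row 1, column b is -49/12.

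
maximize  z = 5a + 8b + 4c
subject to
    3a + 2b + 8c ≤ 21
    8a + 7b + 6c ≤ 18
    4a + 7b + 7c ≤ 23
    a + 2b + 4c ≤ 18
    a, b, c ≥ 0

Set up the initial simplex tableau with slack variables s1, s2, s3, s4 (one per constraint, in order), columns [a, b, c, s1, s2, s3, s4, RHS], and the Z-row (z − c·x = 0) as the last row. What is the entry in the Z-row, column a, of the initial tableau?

-5

The Z-row carries the negated objective coefficients: the a entry is -5.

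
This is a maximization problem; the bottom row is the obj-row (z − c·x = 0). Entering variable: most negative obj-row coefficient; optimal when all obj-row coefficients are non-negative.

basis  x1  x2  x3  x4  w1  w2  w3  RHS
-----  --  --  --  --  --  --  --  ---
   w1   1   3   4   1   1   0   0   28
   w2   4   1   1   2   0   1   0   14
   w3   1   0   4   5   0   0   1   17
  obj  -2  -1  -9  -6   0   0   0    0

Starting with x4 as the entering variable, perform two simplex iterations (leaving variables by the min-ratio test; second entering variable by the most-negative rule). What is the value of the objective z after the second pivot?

Ratio test on column x4 — row 1: 28/1 = 28; row 2: 14/2 = 7; row 3: 17/5 = 17/5. Minimum is 17/5 at row 3 (w3 leaves); pivot element 5.
Pivot on row 3; the obj-row RHS becomes 0 − (-6)·(17/5) = 102/5.
Next entering variable (most negative obj-row entry -21/5): x3.
Ratio test on column x3 — row 1: (123/5)/(16/5) = 123/16; row 2: entry -3/5 ≤ 0; row 3: (17/5)/(4/5) = 17/4. Minimum is 17/4 at row 3 (x4 leaves); pivot element 4/5.
After the second pivot the obj-row RHS is 102/5 − (-21/5)·(17/4) = 153/4.

153/4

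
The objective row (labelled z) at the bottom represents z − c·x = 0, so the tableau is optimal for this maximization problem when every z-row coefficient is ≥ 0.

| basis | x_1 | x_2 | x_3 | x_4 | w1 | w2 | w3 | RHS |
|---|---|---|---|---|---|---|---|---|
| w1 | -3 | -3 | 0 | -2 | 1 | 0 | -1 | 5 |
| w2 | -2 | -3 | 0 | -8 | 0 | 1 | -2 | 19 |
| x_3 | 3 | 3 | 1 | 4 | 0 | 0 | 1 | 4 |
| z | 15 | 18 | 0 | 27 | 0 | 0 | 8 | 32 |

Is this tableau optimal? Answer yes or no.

Every z-row coefficient is ≥ 0, so the tableau is optimal.

yes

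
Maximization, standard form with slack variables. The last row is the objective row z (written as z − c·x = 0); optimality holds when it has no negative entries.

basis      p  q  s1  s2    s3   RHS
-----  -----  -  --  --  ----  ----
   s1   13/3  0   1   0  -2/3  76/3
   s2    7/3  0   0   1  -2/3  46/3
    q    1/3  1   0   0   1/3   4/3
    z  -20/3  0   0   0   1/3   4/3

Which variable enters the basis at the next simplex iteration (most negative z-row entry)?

p

Negative z-row entries: p: -20/3.
The most negative is -20/3 in column p, so p enters.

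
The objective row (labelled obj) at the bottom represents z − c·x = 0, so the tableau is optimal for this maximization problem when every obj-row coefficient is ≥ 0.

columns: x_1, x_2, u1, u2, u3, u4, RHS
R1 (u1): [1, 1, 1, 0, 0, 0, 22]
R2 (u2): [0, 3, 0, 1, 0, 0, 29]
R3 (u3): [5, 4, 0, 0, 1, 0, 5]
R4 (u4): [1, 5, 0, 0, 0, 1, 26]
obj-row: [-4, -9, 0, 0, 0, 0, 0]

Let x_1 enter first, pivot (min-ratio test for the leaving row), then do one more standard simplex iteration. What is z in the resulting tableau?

45/4

Ratio test on column x_1 — row 1: 22/1 = 22; row 2: entry 0 ≤ 0; row 3: 5/5 = 1; row 4: 26/1 = 26. Minimum is 1 at row 3 (u3 leaves); pivot element 5.
Pivot on row 3; the obj-row RHS becomes 0 − (-4)·1 = 4.
Next entering variable (most negative obj-row entry -29/5): x_2.
Ratio test on column x_2 — row 1: 21/(1/5) = 105; row 2: 29/3 = 29/3; row 3: 1/(4/5) = 5/4; row 4: 25/(21/5) = 125/21. Minimum is 5/4 at row 3 (x_1 leaves); pivot element 4/5.
After the second pivot the obj-row RHS is 4 − (-29/5)·(5/4) = 45/4.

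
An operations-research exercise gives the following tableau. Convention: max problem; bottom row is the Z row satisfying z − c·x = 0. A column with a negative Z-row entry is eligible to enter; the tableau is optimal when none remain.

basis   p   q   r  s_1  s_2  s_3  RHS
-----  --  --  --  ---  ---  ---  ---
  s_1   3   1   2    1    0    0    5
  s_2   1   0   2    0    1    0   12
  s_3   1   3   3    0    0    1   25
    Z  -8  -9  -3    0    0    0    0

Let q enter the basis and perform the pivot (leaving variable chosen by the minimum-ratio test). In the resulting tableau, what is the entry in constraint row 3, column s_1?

Ratio test on column q — row 1: 5/1 = 5; row 2: entry 0 ≤ 0; row 3: 25/3 = 25/3. Minimum is 5 at row 1 (s_1 leaves); pivot element 1.
Divide row 1 by 1; eliminate column q from the other rows.
Row 3 update in column s_1: 0 − 3·1 = -3.

-3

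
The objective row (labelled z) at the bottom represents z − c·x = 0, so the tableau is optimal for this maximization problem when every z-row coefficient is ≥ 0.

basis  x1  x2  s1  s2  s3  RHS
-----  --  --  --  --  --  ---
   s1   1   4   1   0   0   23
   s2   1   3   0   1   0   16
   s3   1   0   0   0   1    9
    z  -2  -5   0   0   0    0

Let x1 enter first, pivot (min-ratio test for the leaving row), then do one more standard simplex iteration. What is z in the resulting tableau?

Ratio test on column x1 — row 1: 23/1 = 23; row 2: 16/1 = 16; row 3: 9/1 = 9. Minimum is 9 at row 3 (s3 leaves); pivot element 1.
Pivot on row 3; the z-row RHS becomes 0 − (-2)·9 = 18.
Next entering variable (most negative z-row entry -5): x2.
Ratio test on column x2 — row 1: 14/4 = 7/2; row 2: 7/3 = 7/3; row 3: entry 0 ≤ 0. Minimum is 7/3 at row 2 (s2 leaves); pivot element 3.
After the second pivot the z-row RHS is 18 − (-5)·(7/3) = 89/3.

89/3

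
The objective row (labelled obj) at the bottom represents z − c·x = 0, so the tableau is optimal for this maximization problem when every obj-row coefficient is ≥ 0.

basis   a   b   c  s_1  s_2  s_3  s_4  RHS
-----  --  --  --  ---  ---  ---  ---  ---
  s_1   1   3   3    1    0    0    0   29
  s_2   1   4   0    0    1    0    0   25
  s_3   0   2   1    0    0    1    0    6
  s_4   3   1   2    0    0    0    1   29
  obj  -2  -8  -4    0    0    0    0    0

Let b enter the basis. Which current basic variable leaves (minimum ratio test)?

s_3

Column b entries and ratios — s_1: 29/3 = 29/3; s_2: 25/4 = 25/4; s_3: 6/2 = 3; s_4: 29/1 = 29.
Smallest ratio is 3 in the row of s_3, so s_3 leaves.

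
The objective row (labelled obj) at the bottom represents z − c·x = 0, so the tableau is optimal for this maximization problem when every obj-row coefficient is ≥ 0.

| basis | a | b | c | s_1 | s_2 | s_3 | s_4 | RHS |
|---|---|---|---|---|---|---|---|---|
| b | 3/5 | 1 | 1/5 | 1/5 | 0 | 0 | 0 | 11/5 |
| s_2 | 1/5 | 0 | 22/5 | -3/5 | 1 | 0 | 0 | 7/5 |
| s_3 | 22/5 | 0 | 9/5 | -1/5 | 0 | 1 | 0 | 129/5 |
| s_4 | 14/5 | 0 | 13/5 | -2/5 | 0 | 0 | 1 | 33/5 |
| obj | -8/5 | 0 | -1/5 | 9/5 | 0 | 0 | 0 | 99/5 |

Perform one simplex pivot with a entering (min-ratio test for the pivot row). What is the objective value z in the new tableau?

165/7

Ratio test on column a — row 1: (11/5)/(3/5) = 11/3; row 2: (7/5)/(1/5) = 7; row 3: (129/5)/(22/5) = 129/22; row 4: (33/5)/(14/5) = 33/14. Minimum is 33/14 at row 4 (s_4 leaves); pivot element 14/5.
Pivot on row 4; the obj-row RHS becomes 99/5 − (-8/5)·(33/14) = 165/7.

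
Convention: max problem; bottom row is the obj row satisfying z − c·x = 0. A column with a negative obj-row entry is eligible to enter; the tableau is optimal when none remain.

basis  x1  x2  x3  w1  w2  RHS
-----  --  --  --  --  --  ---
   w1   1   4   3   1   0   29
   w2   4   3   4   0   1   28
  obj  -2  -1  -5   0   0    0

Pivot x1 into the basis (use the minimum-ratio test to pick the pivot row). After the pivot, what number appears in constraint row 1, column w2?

-1/4

Ratio test on column x1 — row 1: 29/1 = 29; row 2: 28/4 = 7. Minimum is 7 at row 2 (w2 leaves); pivot element 4.
Divide row 2 by 4; eliminate column x1 from the other rows.
Row 1 update in column w2: 0 − 1·(1/4) = -1/4.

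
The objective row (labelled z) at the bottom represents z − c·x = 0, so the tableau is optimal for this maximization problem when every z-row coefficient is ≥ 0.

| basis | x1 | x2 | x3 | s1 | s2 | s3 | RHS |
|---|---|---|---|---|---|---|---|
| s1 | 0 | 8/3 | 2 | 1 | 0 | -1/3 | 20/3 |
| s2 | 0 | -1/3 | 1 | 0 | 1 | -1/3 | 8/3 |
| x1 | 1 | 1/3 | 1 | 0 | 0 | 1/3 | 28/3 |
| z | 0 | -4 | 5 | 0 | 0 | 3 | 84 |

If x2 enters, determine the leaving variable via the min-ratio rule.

Column x2 entries and ratios — s1: (20/3)/(8/3) = 5/2; s2: -1/3 ≤ 0, skip; x1: (28/3)/(1/3) = 28.
Smallest ratio is 5/2 in the row of s1, so s1 leaves.

s1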